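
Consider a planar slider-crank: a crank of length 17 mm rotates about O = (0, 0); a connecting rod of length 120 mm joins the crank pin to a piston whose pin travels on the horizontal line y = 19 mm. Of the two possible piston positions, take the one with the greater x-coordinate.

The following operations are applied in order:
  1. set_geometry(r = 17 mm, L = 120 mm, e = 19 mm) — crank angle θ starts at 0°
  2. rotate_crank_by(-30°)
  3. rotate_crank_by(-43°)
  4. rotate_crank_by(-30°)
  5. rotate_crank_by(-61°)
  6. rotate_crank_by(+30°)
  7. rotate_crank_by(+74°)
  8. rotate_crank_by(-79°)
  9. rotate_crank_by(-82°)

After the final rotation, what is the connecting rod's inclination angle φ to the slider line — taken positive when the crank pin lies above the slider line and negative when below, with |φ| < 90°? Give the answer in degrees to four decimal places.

set_geometry: r = 17 mm, L = 120 mm, e = 19 mm; θ ← 0°
rotate_crank_by(-30°): θ ← 0° -30° = -30°
rotate_crank_by(-43°): θ ← -30° -43° = -73°
rotate_crank_by(-30°): θ ← -73° -30° = -103°
rotate_crank_by(-61°): θ ← -103° -61° = -164°
rotate_crank_by(+30°): θ ← -164° +30° = -134°
rotate_crank_by(+74°): θ ← -134° +74° = -60°
rotate_crank_by(-79°): θ ← -60° -79° = -139°
rotate_crank_by(-82°): θ ← -139° -82° = -221°
crank pin P = (r cos θ, r sin θ) = (-12.830063, 11.153003)
h = r sin θ − e = 11.153003 − 19 = -7.846997
sin φ = h / L = -7.846997 / 120 = -0.06539164
φ = arcsin(-0.06539164) = -3.749340°

-3.7493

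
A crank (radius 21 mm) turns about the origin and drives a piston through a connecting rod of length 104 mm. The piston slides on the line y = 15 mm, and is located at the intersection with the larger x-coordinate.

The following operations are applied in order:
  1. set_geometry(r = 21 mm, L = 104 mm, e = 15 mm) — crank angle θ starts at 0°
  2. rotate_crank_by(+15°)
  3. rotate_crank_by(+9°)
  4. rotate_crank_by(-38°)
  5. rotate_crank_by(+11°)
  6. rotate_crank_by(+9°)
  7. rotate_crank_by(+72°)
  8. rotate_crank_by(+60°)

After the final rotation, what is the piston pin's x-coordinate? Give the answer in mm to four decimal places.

set_geometry: r = 21 mm, L = 104 mm, e = 15 mm; θ ← 0°
rotate_crank_by(+15°): θ ← 0° +15° = 15°
rotate_crank_by(+9°): θ ← 15° +9° = 24°
rotate_crank_by(-38°): θ ← 24° -38° = -14°
rotate_crank_by(+11°): θ ← -14° +11° = -3°
rotate_crank_by(+9°): θ ← -3° +9° = 6°
rotate_crank_by(+72°): θ ← 6° +72° = 78°
rotate_crank_by(+60°): θ ← 78° +60° = 138°
crank pin P = (r cos θ, r sin θ) = (-15.606041, 14.051743)
h = r sin θ − e = 14.051743 − 15 = -0.948257
x = r cos θ + √(L² − h²) = -15.606041 + √(10816.0 − 0.8992) = -15.606041 + 103.995677 = 88.389636

88.3896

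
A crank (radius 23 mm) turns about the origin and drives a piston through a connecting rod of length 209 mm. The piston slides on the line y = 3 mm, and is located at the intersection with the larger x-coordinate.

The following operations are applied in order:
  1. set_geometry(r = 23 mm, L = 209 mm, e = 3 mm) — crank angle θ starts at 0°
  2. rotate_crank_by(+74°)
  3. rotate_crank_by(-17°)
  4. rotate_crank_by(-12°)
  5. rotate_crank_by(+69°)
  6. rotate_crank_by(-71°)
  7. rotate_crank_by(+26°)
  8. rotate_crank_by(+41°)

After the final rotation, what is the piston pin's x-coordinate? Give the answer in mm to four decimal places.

200.3031

set_geometry: r = 23 mm, L = 209 mm, e = 3 mm; θ ← 0°
rotate_crank_by(+74°): θ ← 0° +74° = 74°
rotate_crank_by(-17°): θ ← 74° -17° = 57°
rotate_crank_by(-12°): θ ← 57° -12° = 45°
rotate_crank_by(+69°): θ ← 45° +69° = 114°
rotate_crank_by(-71°): θ ← 114° -71° = 43°
rotate_crank_by(+26°): θ ← 43° +26° = 69°
rotate_crank_by(+41°): θ ← 69° +41° = 110°
crank pin P = (r cos θ, r sin θ) = (-7.866463, 21.612930)
h = r sin θ − e = 21.612930 − 3 = 18.612930
x = r cos θ + √(L² − h²) = -7.866463 + √(43681.0 − 346.4412) = -7.866463 + 208.169543 = 200.303080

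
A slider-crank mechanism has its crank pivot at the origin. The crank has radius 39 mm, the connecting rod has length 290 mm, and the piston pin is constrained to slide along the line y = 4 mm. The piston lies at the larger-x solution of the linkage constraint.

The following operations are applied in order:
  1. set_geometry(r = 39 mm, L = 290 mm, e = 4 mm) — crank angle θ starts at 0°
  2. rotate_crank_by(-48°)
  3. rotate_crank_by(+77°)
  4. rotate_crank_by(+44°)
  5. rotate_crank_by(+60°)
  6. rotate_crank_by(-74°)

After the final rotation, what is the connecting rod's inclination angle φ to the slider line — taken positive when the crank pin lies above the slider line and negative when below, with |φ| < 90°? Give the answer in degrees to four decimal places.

set_geometry: r = 39 mm, L = 290 mm, e = 4 mm; θ ← 0°
rotate_crank_by(-48°): θ ← 0° -48° = -48°
rotate_crank_by(+77°): θ ← -48° +77° = 29°
rotate_crank_by(+44°): θ ← 29° +44° = 73°
rotate_crank_by(+60°): θ ← 73° +60° = 133°
rotate_crank_by(-74°): θ ← 133° -74° = 59°
crank pin P = (r cos θ, r sin θ) = (20.086485, 33.429525)
h = r sin θ − e = 33.429525 − 4 = 29.429525
sin φ = h / L = 29.429525 / 290 = 0.10148112
φ = arcsin(0.10148112) = 5.824466°

5.8245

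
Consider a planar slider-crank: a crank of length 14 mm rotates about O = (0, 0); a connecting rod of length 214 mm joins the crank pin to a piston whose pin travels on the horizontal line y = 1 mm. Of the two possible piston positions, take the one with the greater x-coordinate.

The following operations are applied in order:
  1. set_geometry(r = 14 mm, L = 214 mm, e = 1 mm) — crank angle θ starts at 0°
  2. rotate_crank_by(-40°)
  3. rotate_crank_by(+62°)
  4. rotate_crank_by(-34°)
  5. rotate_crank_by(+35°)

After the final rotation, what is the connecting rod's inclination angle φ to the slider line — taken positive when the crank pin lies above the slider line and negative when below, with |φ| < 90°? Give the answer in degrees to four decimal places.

set_geometry: r = 14 mm, L = 214 mm, e = 1 mm; θ ← 0°
rotate_crank_by(-40°): θ ← 0° -40° = -40°
rotate_crank_by(+62°): θ ← -40° +62° = 22°
rotate_crank_by(-34°): θ ← 22° -34° = -12°
rotate_crank_by(+35°): θ ← -12° +35° = 23°
crank pin P = (r cos θ, r sin θ) = (12.887068, 5.470236)
h = r sin θ − e = 5.470236 − 1 = 4.470236
sin φ = h / L = 4.470236 / 214 = 0.02088895
φ = arcsin(0.02088895) = 1.196936°

1.1969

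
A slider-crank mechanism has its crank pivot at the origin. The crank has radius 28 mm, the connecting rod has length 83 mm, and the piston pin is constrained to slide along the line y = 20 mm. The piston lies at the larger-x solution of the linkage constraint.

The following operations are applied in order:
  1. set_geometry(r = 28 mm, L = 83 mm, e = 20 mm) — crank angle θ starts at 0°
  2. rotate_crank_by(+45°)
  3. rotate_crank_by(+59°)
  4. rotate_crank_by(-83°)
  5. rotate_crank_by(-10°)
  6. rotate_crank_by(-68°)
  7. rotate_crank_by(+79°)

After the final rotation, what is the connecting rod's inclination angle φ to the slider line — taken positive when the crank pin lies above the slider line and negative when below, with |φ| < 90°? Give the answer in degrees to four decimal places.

-6.5800

set_geometry: r = 28 mm, L = 83 mm, e = 20 mm; θ ← 0°
rotate_crank_by(+45°): θ ← 0° +45° = 45°
rotate_crank_by(+59°): θ ← 45° +59° = 104°
rotate_crank_by(-83°): θ ← 104° -83° = 21°
rotate_crank_by(-10°): θ ← 21° -10° = 11°
rotate_crank_by(-68°): θ ← 11° -68° = -57°
rotate_crank_by(+79°): θ ← -57° +79° = 22°
crank pin P = (r cos θ, r sin θ) = (25.961148, 10.488985)
h = r sin θ − e = 10.488985 − 20 = -9.511015
sin φ = h / L = -9.511015 / 83 = -0.11459055
φ = arcsin(-0.11459055) = -6.580009°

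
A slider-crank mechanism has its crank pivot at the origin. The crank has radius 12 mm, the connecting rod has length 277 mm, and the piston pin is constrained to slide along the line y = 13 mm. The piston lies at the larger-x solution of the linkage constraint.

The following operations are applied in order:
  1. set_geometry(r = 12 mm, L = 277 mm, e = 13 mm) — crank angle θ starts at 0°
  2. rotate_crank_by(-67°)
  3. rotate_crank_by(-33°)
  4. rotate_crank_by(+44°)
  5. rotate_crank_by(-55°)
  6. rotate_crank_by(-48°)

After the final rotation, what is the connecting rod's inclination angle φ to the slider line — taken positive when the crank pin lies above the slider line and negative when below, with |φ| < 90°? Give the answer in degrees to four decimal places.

-3.5808

set_geometry: r = 12 mm, L = 277 mm, e = 13 mm; θ ← 0°
rotate_crank_by(-67°): θ ← 0° -67° = -67°
rotate_crank_by(-33°): θ ← -67° -33° = -100°
rotate_crank_by(+44°): θ ← -100° +44° = -56°
rotate_crank_by(-55°): θ ← -56° -55° = -111°
rotate_crank_by(-48°): θ ← -111° -48° = -159°
crank pin P = (r cos θ, r sin θ) = (-11.202965, -4.300415)
h = r sin θ − e = -4.300415 − 13 = -17.300415
sin φ = h / L = -17.300415 / 277 = -0.06245637
φ = arcsin(-0.06245637) = -3.580817°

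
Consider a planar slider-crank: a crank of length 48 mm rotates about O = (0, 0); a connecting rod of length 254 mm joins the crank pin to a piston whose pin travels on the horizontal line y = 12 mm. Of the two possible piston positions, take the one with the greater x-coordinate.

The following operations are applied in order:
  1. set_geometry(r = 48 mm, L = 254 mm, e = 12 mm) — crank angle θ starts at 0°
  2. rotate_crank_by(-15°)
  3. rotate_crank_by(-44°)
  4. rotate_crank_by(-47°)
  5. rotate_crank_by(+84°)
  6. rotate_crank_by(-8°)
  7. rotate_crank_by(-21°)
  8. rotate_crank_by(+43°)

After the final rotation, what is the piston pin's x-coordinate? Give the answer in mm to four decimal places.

300.8450

set_geometry: r = 48 mm, L = 254 mm, e = 12 mm; θ ← 0°
rotate_crank_by(-15°): θ ← 0° -15° = -15°
rotate_crank_by(-44°): θ ← -15° -44° = -59°
rotate_crank_by(-47°): θ ← -59° -47° = -106°
rotate_crank_by(+84°): θ ← -106° +84° = -22°
rotate_crank_by(-8°): θ ← -22° -8° = -30°
rotate_crank_by(-21°): θ ← -30° -21° = -51°
rotate_crank_by(+43°): θ ← -51° +43° = -8°
crank pin P = (r cos θ, r sin θ) = (47.532867, -6.680309)
h = r sin θ − e = -6.680309 − 12 = -18.680309
x = r cos θ + √(L² − h²) = 47.532867 + √(64516.0 − 348.9539) = 47.532867 + 253.312151 = 300.845019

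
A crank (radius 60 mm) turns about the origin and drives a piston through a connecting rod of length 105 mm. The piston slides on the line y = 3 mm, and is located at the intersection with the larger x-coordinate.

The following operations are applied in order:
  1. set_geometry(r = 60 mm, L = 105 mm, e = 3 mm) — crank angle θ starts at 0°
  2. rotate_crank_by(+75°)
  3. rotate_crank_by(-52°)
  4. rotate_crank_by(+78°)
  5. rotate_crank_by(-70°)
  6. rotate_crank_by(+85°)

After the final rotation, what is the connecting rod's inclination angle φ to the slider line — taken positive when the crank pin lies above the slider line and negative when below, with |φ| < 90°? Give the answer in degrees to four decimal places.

set_geometry: r = 60 mm, L = 105 mm, e = 3 mm; θ ← 0°
rotate_crank_by(+75°): θ ← 0° +75° = 75°
rotate_crank_by(-52°): θ ← 75° -52° = 23°
rotate_crank_by(+78°): θ ← 23° +78° = 101°
rotate_crank_by(-70°): θ ← 101° -70° = 31°
rotate_crank_by(+85°): θ ← 31° +85° = 116°
crank pin P = (r cos θ, r sin θ) = (-26.302269, 53.927643)
h = r sin θ − e = 53.927643 − 3 = 50.927643
sin φ = h / L = 50.927643 / 105 = 0.48502517
φ = arcsin(0.48502517) = 29.014121°

29.0141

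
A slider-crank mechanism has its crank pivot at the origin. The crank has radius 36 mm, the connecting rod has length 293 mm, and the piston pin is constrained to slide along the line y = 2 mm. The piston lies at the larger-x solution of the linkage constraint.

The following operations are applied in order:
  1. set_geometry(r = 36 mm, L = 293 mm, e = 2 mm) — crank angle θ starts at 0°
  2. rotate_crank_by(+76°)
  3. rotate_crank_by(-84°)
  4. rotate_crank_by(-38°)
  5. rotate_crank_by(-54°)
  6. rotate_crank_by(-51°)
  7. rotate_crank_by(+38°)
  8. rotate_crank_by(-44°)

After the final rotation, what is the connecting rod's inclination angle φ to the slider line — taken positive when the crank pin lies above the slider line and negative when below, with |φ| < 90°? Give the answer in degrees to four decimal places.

set_geometry: r = 36 mm, L = 293 mm, e = 2 mm; θ ← 0°
rotate_crank_by(+76°): θ ← 0° +76° = 76°
rotate_crank_by(-84°): θ ← 76° -84° = -8°
rotate_crank_by(-38°): θ ← -8° -38° = -46°
rotate_crank_by(-54°): θ ← -46° -54° = -100°
rotate_crank_by(-51°): θ ← -100° -51° = -151°
rotate_crank_by(+38°): θ ← -151° +38° = -113°
rotate_crank_by(-44°): θ ← -113° -44° = -157°
crank pin P = (r cos θ, r sin θ) = (-33.138175, -14.066321)
h = r sin θ − e = -14.066321 − 2 = -16.066321
sin φ = h / L = -16.066321 / 293 = -0.05483386
φ = arcsin(-0.05483386) = -3.143325°

-3.1433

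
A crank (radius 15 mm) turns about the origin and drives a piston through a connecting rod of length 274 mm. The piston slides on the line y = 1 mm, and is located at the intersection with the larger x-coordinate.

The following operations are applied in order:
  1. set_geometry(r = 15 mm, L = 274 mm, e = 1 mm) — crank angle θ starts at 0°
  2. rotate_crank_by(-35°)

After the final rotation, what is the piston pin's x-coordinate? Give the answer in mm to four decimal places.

set_geometry: r = 15 mm, L = 274 mm, e = 1 mm; θ ← 0°
rotate_crank_by(-35°): θ ← 0° -35° = -35°
crank pin P = (r cos θ, r sin θ) = (12.287281, -8.603647)
h = r sin θ − e = -8.603647 − 1 = -9.603647
x = r cos θ + √(L² − h²) = 12.287281 + √(75076.0 − 92.2300) = 12.287281 + 273.831645 = 286.118926

286.1189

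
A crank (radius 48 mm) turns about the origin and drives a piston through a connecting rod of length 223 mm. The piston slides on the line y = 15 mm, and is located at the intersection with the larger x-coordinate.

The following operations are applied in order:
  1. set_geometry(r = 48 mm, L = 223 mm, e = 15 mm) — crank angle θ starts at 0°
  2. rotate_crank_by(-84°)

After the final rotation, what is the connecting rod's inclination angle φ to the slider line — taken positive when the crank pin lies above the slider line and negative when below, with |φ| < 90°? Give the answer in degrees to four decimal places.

set_geometry: r = 48 mm, L = 223 mm, e = 15 mm; θ ← 0°
rotate_crank_by(-84°): θ ← 0° -84° = -84°
crank pin P = (r cos θ, r sin θ) = (5.017366, -47.737051)
h = r sin θ − e = -47.737051 − 15 = -62.737051
sin φ = h / L = -62.737051 / 223 = -0.28133207
φ = arcsin(-0.28133207) = -16.339723°

-16.3397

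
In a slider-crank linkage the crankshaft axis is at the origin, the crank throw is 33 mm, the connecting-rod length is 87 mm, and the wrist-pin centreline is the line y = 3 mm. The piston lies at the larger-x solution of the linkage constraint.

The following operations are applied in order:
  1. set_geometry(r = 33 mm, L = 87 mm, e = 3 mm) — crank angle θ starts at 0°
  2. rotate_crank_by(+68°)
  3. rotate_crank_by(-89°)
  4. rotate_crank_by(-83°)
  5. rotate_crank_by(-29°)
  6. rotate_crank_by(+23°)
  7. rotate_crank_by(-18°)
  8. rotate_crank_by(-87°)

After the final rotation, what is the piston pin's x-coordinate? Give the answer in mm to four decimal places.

58.4975

set_geometry: r = 33 mm, L = 87 mm, e = 3 mm; θ ← 0°
rotate_crank_by(+68°): θ ← 0° +68° = 68°
rotate_crank_by(-89°): θ ← 68° -89° = -21°
rotate_crank_by(-83°): θ ← -21° -83° = -104°
rotate_crank_by(-29°): θ ← -104° -29° = -133°
rotate_crank_by(+23°): θ ← -133° +23° = -110°
rotate_crank_by(-18°): θ ← -110° -18° = -128°
rotate_crank_by(-87°): θ ← -128° -87° = -215°
crank pin P = (r cos θ, r sin θ) = (-27.032017, 18.928022)
h = r sin θ − e = 18.928022 − 3 = 15.928022
x = r cos θ + √(L² − h²) = -27.032017 + √(7569.0 − 253.7019) = -27.032017 + 85.529516 = 58.497499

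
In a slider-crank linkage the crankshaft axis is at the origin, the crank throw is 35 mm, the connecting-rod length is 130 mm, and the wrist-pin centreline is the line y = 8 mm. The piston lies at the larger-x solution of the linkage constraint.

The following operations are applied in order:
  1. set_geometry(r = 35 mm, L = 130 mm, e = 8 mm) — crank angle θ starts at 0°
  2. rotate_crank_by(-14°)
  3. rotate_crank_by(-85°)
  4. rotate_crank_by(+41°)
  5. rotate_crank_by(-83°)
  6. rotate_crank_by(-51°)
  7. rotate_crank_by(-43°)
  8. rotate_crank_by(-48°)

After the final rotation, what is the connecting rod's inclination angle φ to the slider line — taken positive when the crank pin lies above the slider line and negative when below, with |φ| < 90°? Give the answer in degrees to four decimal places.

set_geometry: r = 35 mm, L = 130 mm, e = 8 mm; θ ← 0°
rotate_crank_by(-14°): θ ← 0° -14° = -14°
rotate_crank_by(-85°): θ ← -14° -85° = -99°
rotate_crank_by(+41°): θ ← -99° +41° = -58°
rotate_crank_by(-83°): θ ← -58° -83° = -141°
rotate_crank_by(-51°): θ ← -141° -51° = -192°
rotate_crank_by(-43°): θ ← -192° -43° = -235°
rotate_crank_by(-48°): θ ← -235° -48° = -283°
crank pin P = (r cos θ, r sin θ) = (7.873287, 34.102952)
h = r sin θ − e = 34.102952 − 8 = 26.102952
sin φ = h / L = 26.102952 / 130 = 0.20079194
φ = arcsin(0.20079194) = 11.583273°

11.5833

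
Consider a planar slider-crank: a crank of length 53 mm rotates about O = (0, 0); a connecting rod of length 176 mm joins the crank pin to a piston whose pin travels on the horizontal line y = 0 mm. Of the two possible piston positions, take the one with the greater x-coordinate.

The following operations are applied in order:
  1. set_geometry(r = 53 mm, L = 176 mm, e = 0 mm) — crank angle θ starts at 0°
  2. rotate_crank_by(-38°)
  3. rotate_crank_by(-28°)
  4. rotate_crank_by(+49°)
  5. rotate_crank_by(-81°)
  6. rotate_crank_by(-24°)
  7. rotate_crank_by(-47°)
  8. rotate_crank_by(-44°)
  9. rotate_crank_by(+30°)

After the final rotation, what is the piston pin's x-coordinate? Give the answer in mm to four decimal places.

set_geometry: r = 53 mm, L = 176 mm, e = 0 mm; θ ← 0°
rotate_crank_by(-38°): θ ← 0° -38° = -38°
rotate_crank_by(-28°): θ ← -38° -28° = -66°
rotate_crank_by(+49°): θ ← -66° +49° = -17°
rotate_crank_by(-81°): θ ← -17° -81° = -98°
rotate_crank_by(-24°): θ ← -98° -24° = -122°
rotate_crank_by(-47°): θ ← -122° -47° = -169°
rotate_crank_by(-44°): θ ← -169° -44° = -213°
rotate_crank_by(+30°): θ ← -213° +30° = -183°
crank pin P = (r cos θ, r sin θ) = (-52.927365, 2.773806)
h = r sin θ − e = 2.773806 − 0 = 2.773806
x = r cos θ + √(L² − h²) = -52.927365 + √(30976.0 − 7.6940) = -52.927365 + 175.978141 = 123.050775

123.0508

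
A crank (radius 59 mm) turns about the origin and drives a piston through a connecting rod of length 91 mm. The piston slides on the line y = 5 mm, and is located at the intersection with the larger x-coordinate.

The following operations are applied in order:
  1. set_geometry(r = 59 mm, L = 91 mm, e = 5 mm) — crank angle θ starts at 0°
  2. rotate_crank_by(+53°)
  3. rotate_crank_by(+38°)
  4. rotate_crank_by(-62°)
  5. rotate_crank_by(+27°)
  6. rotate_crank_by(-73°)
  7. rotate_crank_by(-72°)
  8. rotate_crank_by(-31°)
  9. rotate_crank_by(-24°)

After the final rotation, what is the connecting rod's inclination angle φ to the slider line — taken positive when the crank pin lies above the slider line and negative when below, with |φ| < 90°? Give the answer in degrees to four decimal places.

-25.8513

set_geometry: r = 59 mm, L = 91 mm, e = 5 mm; θ ← 0°
rotate_crank_by(+53°): θ ← 0° +53° = 53°
rotate_crank_by(+38°): θ ← 53° +38° = 91°
rotate_crank_by(-62°): θ ← 91° -62° = 29°
rotate_crank_by(+27°): θ ← 29° +27° = 56°
rotate_crank_by(-73°): θ ← 56° -73° = -17°
rotate_crank_by(-72°): θ ← -17° -72° = -89°
rotate_crank_by(-31°): θ ← -89° -31° = -120°
rotate_crank_by(-24°): θ ← -120° -24° = -144°
crank pin P = (r cos θ, r sin θ) = (-47.732003, -34.679330)
h = r sin θ − e = -34.679330 − 5 = -39.679330
sin φ = h / L = -39.679330 / 91 = -0.43603659
φ = arcsin(-0.43603659) = -25.851272°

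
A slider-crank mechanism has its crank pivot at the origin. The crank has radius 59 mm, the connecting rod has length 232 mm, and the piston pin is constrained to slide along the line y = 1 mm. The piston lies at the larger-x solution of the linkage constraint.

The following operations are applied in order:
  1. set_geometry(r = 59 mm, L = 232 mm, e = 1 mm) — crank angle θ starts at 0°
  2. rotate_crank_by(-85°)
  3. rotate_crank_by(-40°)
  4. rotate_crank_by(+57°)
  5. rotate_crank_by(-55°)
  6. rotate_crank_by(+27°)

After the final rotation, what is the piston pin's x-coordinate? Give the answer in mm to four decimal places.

set_geometry: r = 59 mm, L = 232 mm, e = 1 mm; θ ← 0°
rotate_crank_by(-85°): θ ← 0° -85° = -85°
rotate_crank_by(-40°): θ ← -85° -40° = -125°
rotate_crank_by(+57°): θ ← -125° +57° = -68°
rotate_crank_by(-55°): θ ← -68° -55° = -123°
rotate_crank_by(+27°): θ ← -123° +27° = -96°
crank pin P = (r cos θ, r sin θ) = (-6.167179, -58.676792)
h = r sin θ − e = -58.676792 − 1 = -59.676792
x = r cos θ + √(L² − h²) = -6.167179 + √(53824.0 − 3561.3195) = -6.167179 + 224.193400 = 218.026220

218.0262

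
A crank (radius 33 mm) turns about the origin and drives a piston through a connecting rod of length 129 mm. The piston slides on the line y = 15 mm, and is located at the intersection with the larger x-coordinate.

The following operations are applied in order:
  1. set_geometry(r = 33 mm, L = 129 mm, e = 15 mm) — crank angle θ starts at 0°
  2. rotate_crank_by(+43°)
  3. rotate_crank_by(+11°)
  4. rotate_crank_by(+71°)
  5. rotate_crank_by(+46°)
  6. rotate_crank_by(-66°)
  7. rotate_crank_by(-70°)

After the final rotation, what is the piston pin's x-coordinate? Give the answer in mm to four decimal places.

155.9722

set_geometry: r = 33 mm, L = 129 mm, e = 15 mm; θ ← 0°
rotate_crank_by(+43°): θ ← 0° +43° = 43°
rotate_crank_by(+11°): θ ← 43° +11° = 54°
rotate_crank_by(+71°): θ ← 54° +71° = 125°
rotate_crank_by(+46°): θ ← 125° +46° = 171°
rotate_crank_by(-66°): θ ← 171° -66° = 105°
rotate_crank_by(-70°): θ ← 105° -70° = 35°
crank pin P = (r cos θ, r sin θ) = (27.032017, 18.928022)
h = r sin θ − e = 18.928022 − 15 = 3.928022
x = r cos θ + √(L² − h²) = 27.032017 + √(16641.0 − 15.4294) = 27.032017 + 128.940182 = 155.972200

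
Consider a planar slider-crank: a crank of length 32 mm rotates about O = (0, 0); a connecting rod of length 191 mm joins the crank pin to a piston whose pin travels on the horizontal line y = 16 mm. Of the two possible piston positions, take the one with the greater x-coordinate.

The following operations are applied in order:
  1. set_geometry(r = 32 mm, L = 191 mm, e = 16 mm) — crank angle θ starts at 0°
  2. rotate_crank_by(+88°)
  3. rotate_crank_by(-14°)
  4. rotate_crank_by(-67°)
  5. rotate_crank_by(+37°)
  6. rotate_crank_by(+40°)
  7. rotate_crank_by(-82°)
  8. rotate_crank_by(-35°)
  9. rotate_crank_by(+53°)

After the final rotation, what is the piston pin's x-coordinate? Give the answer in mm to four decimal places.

set_geometry: r = 32 mm, L = 191 mm, e = 16 mm; θ ← 0°
rotate_crank_by(+88°): θ ← 0° +88° = 88°
rotate_crank_by(-14°): θ ← 88° -14° = 74°
rotate_crank_by(-67°): θ ← 74° -67° = 7°
rotate_crank_by(+37°): θ ← 7° +37° = 44°
rotate_crank_by(+40°): θ ← 44° +40° = 84°
rotate_crank_by(-82°): θ ← 84° -82° = 2°
rotate_crank_by(-35°): θ ← 2° -35° = -33°
rotate_crank_by(+53°): θ ← -33° +53° = 20°
crank pin P = (r cos θ, r sin θ) = (30.070164, 10.944645)
h = r sin θ − e = 10.944645 − 16 = -5.055355
x = r cos θ + √(L² − h²) = 30.070164 + √(36481.0 − 25.5566) = 30.070164 + 190.933086 = 221.003250

221.0033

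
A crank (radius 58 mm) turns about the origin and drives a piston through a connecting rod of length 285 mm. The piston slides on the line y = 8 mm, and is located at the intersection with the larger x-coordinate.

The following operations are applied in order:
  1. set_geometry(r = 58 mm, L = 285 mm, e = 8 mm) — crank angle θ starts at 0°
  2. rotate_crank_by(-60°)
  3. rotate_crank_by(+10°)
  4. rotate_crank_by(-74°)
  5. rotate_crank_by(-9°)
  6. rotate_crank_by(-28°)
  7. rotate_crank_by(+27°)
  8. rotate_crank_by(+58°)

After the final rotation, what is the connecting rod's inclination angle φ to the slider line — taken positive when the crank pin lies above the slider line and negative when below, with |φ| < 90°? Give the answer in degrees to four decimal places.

set_geometry: r = 58 mm, L = 285 mm, e = 8 mm; θ ← 0°
rotate_crank_by(-60°): θ ← 0° -60° = -60°
rotate_crank_by(+10°): θ ← -60° +10° = -50°
rotate_crank_by(-74°): θ ← -50° -74° = -124°
rotate_crank_by(-9°): θ ← -124° -9° = -133°
rotate_crank_by(-28°): θ ← -133° -28° = -161°
rotate_crank_by(+27°): θ ← -161° +27° = -134°
rotate_crank_by(+58°): θ ← -134° +58° = -76°
crank pin P = (r cos θ, r sin θ) = (14.031470, -56.277152)
h = r sin θ − e = -56.277152 − 8 = -64.277152
sin φ = h / L = -64.277152 / 285 = -0.22553387
φ = arcsin(-0.22553387) = -13.034273°

-13.0343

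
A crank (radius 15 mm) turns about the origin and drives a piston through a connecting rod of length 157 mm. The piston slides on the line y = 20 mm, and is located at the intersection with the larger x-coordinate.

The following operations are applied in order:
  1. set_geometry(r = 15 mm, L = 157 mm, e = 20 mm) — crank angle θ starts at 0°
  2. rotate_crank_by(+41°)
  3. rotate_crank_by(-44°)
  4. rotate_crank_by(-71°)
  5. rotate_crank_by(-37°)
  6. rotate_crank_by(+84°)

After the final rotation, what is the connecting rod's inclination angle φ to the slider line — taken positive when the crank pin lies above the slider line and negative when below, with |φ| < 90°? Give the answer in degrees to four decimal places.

-9.8322

set_geometry: r = 15 mm, L = 157 mm, e = 20 mm; θ ← 0°
rotate_crank_by(+41°): θ ← 0° +41° = 41°
rotate_crank_by(-44°): θ ← 41° -44° = -3°
rotate_crank_by(-71°): θ ← -3° -71° = -74°
rotate_crank_by(-37°): θ ← -74° -37° = -111°
rotate_crank_by(+84°): θ ← -111° +84° = -27°
crank pin P = (r cos θ, r sin θ) = (13.365098, -6.809857)
h = r sin θ − e = -6.809857 − 20 = -26.809857
sin φ = h / L = -26.809857 / 157 = -0.17076342
φ = arcsin(-0.17076342) = -9.832209°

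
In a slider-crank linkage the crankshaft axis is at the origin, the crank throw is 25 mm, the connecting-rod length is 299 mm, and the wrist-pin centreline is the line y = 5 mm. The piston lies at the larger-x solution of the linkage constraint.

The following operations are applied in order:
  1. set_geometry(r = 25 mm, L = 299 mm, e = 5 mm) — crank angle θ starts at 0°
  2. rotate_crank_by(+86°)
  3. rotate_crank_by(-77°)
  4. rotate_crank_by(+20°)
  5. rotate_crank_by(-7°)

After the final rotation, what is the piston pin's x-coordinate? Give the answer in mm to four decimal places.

322.1477

set_geometry: r = 25 mm, L = 299 mm, e = 5 mm; θ ← 0°
rotate_crank_by(+86°): θ ← 0° +86° = 86°
rotate_crank_by(-77°): θ ← 86° -77° = 9°
rotate_crank_by(+20°): θ ← 9° +20° = 29°
rotate_crank_by(-7°): θ ← 29° -7° = 22°
crank pin P = (r cos θ, r sin θ) = (23.179596, 9.365165)
h = r sin θ − e = 9.365165 − 5 = 4.365165
x = r cos θ + √(L² − h²) = 23.179596 + √(89401.0 − 19.0547) = 23.179596 + 298.968134 = 322.147731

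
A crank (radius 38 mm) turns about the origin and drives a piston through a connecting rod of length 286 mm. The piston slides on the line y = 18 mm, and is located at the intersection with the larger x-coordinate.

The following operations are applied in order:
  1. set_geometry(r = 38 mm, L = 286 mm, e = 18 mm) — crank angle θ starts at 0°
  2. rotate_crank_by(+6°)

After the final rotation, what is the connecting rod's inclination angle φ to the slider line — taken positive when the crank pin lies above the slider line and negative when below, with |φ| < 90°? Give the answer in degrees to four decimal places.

-2.8114

set_geometry: r = 38 mm, L = 286 mm, e = 18 mm; θ ← 0°
rotate_crank_by(+6°): θ ← 0° +6° = 6°
crank pin P = (r cos θ, r sin θ) = (37.791832, 3.972082)
h = r sin θ − e = 3.972082 − 18 = -14.027918
sin φ = h / L = -14.027918 / 286 = -0.04904867
φ = arcsin(-0.04904867) = -2.811410°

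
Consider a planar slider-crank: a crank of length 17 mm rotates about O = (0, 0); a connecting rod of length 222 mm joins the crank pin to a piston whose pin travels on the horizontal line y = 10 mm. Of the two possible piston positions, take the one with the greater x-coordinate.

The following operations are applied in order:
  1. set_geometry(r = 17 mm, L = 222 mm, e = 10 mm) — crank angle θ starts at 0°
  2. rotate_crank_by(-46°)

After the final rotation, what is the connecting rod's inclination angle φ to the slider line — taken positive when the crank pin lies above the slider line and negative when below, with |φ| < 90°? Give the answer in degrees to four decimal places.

-5.7466

set_geometry: r = 17 mm, L = 222 mm, e = 10 mm; θ ← 0°
rotate_crank_by(-46°): θ ← 0° -46° = -46°
crank pin P = (r cos θ, r sin θ) = (11.809192, -12.228777)
h = r sin θ − e = -12.228777 − 10 = -22.228777
sin φ = h / L = -22.228777 / 222 = -0.10012962
φ = arcsin(-0.10012962) = -5.746635°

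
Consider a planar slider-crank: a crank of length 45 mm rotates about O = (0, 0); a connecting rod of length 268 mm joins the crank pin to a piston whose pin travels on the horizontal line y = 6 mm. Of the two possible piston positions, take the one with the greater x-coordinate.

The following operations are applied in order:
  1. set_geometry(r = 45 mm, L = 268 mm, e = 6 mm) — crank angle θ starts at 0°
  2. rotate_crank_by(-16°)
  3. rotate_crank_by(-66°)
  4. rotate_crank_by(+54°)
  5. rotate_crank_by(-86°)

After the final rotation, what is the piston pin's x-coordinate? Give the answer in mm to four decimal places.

set_geometry: r = 45 mm, L = 268 mm, e = 6 mm; θ ← 0°
rotate_crank_by(-16°): θ ← 0° -16° = -16°
rotate_crank_by(-66°): θ ← -16° -66° = -82°
rotate_crank_by(+54°): θ ← -82° +54° = -28°
rotate_crank_by(-86°): θ ← -28° -86° = -114°
crank pin P = (r cos θ, r sin θ) = (-18.303149, -41.109546)
h = r sin θ − e = -41.109546 − 6 = -47.109546
x = r cos θ + √(L² − h²) = -18.303149 + √(71824.0 − 2219.3093) = -18.303149 + 263.827009 = 245.523860

245.5239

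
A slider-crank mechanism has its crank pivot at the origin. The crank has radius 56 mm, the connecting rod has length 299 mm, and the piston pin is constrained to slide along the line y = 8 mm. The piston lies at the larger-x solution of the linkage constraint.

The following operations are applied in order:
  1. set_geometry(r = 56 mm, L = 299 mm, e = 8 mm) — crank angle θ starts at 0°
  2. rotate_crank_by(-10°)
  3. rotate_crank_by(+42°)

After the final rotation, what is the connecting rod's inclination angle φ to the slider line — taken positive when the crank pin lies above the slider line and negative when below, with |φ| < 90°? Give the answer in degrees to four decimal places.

set_geometry: r = 56 mm, L = 299 mm, e = 8 mm; θ ← 0°
rotate_crank_by(-10°): θ ← 0° -10° = -10°
rotate_crank_by(+42°): θ ← -10° +42° = 32°
crank pin P = (r cos θ, r sin θ) = (47.490693, 29.675479)
h = r sin θ − e = 29.675479 − 8 = 21.675479
sin φ = h / L = 21.675479 / 299 = 0.07249324
φ = arcsin(0.07249324) = 4.157203°

4.1572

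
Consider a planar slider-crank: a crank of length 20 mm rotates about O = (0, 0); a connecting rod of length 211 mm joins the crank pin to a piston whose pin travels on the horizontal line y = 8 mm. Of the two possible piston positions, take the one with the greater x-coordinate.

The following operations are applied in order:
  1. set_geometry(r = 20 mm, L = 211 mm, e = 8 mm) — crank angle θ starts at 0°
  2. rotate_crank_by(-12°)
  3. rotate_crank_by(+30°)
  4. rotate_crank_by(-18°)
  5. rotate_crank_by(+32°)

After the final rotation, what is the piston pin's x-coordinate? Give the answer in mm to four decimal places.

227.9450

set_geometry: r = 20 mm, L = 211 mm, e = 8 mm; θ ← 0°
rotate_crank_by(-12°): θ ← 0° -12° = -12°
rotate_crank_by(+30°): θ ← -12° +30° = 18°
rotate_crank_by(-18°): θ ← 18° -18° = 0°
rotate_crank_by(+32°): θ ← 0° +32° = 32°
crank pin P = (r cos θ, r sin θ) = (16.960962, 10.598385)
h = r sin θ − e = 10.598385 − 8 = 2.598385
x = r cos θ + √(L² − h²) = 16.960962 + √(44521.0 − 6.7516) = 16.960962 + 210.984000 = 227.944962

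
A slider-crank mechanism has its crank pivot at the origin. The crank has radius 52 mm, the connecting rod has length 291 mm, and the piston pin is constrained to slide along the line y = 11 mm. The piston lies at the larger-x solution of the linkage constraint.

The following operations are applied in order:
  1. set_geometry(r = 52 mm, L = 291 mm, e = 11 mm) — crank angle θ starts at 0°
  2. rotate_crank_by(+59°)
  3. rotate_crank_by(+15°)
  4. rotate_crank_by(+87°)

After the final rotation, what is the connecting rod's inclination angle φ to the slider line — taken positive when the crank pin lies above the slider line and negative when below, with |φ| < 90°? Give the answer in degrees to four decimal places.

set_geometry: r = 52 mm, L = 291 mm, e = 11 mm; θ ← 0°
rotate_crank_by(+59°): θ ← 0° +59° = 59°
rotate_crank_by(+15°): θ ← 59° +15° = 74°
rotate_crank_by(+87°): θ ← 74° +87° = 161°
crank pin P = (r cos θ, r sin θ) = (-49.166966, 16.929544)
h = r sin θ − e = 16.929544 − 11 = 5.929544
sin φ = h / L = 5.929544 / 291 = 0.02037644
φ = arcsin(0.02037644) = 1.167565°

1.1676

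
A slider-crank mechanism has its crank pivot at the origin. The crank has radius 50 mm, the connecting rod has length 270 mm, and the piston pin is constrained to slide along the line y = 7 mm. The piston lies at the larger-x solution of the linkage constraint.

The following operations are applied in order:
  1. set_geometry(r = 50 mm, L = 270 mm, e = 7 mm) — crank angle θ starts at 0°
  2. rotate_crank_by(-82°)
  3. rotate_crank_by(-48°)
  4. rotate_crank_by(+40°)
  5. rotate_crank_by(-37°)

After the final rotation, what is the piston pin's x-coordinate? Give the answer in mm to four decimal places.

235.7991

set_geometry: r = 50 mm, L = 270 mm, e = 7 mm; θ ← 0°
rotate_crank_by(-82°): θ ← 0° -82° = -82°
rotate_crank_by(-48°): θ ← -82° -48° = -130°
rotate_crank_by(+40°): θ ← -130° +40° = -90°
rotate_crank_by(-37°): θ ← -90° -37° = -127°
crank pin P = (r cos θ, r sin θ) = (-30.090751, -39.931776)
h = r sin θ − e = -39.931776 − 7 = -46.931776
x = r cos θ + √(L² − h²) = -30.090751 + √(72900.0 − 2202.5916) = -30.090751 + 265.889843 = 235.799092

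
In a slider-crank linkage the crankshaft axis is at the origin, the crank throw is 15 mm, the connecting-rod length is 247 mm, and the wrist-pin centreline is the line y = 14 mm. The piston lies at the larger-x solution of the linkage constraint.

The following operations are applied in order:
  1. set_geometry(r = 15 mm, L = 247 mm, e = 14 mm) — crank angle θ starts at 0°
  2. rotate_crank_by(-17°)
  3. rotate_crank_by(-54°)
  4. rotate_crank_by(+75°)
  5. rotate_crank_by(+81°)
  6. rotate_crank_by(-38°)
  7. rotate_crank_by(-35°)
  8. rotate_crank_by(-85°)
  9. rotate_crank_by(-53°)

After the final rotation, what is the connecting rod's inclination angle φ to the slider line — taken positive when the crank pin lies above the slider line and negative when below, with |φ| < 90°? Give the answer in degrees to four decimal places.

set_geometry: r = 15 mm, L = 247 mm, e = 14 mm; θ ← 0°
rotate_crank_by(-17°): θ ← 0° -17° = -17°
rotate_crank_by(-54°): θ ← -17° -54° = -71°
rotate_crank_by(+75°): θ ← -71° +75° = 4°
rotate_crank_by(+81°): θ ← 4° +81° = 85°
rotate_crank_by(-38°): θ ← 85° -38° = 47°
rotate_crank_by(-35°): θ ← 47° -35° = 12°
rotate_crank_by(-85°): θ ← 12° -85° = -73°
rotate_crank_by(-53°): θ ← -73° -53° = -126°
crank pin P = (r cos θ, r sin θ) = (-8.816779, -12.135255)
h = r sin θ − e = -12.135255 − 14 = -26.135255
sin φ = h / L = -26.135255 / 247 = -0.10581075
φ = arcsin(-0.10581075) = -6.073879°

-6.0739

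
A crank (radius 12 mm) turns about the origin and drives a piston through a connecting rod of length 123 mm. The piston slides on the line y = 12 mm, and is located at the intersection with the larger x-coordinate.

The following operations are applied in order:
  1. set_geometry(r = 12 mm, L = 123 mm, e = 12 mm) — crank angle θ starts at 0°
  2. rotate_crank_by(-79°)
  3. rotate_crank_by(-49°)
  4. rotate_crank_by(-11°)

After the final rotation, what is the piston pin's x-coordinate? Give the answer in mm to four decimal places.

112.3275

set_geometry: r = 12 mm, L = 123 mm, e = 12 mm; θ ← 0°
rotate_crank_by(-79°): θ ← 0° -79° = -79°
rotate_crank_by(-49°): θ ← -79° -49° = -128°
rotate_crank_by(-11°): θ ← -128° -11° = -139°
crank pin P = (r cos θ, r sin θ) = (-9.056515, -7.872708)
h = r sin θ − e = -7.872708 − 12 = -19.872708
x = r cos θ + √(L² − h²) = -9.056515 + √(15129.0 − 394.9245) = -9.056515 + 121.384000 = 112.327485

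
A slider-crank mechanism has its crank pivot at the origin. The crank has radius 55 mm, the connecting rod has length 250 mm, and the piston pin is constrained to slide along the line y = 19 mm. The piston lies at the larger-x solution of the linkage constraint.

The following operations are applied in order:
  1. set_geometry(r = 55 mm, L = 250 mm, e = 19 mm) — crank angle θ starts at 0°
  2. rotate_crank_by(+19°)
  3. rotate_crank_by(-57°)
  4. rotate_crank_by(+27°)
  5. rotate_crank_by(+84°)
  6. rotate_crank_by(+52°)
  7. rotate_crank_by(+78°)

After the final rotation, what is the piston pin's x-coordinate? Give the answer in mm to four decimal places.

196.0715

set_geometry: r = 55 mm, L = 250 mm, e = 19 mm; θ ← 0°
rotate_crank_by(+19°): θ ← 0° +19° = 19°
rotate_crank_by(-57°): θ ← 19° -57° = -38°
rotate_crank_by(+27°): θ ← -38° +27° = -11°
rotate_crank_by(+84°): θ ← -11° +84° = 73°
rotate_crank_by(+52°): θ ← 73° +52° = 125°
rotate_crank_by(+78°): θ ← 125° +78° = 203°
crank pin P = (r cos θ, r sin θ) = (-50.627767, -21.490212)
h = r sin θ − e = -21.490212 − 19 = -40.490212
x = r cos θ + √(L² − h²) = -50.627767 + √(62500.0 − 1639.4573) = -50.627767 + 246.699296 = 196.071529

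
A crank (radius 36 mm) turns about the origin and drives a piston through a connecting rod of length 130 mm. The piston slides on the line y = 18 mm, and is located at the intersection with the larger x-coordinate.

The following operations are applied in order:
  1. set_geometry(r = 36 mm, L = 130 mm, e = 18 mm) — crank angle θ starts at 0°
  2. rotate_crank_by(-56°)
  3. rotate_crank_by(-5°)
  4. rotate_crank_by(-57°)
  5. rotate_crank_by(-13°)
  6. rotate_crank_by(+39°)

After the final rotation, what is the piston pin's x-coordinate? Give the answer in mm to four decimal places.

117.0076

set_geometry: r = 36 mm, L = 130 mm, e = 18 mm; θ ← 0°
rotate_crank_by(-56°): θ ← 0° -56° = -56°
rotate_crank_by(-5°): θ ← -56° -5° = -61°
rotate_crank_by(-57°): θ ← -61° -57° = -118°
rotate_crank_by(-13°): θ ← -118° -13° = -131°
rotate_crank_by(+39°): θ ← -131° +39° = -92°
crank pin P = (r cos θ, r sin θ) = (-1.256382, -35.978070)
h = r sin θ − e = -35.978070 − 18 = -53.978070
x = r cos θ + √(L² − h²) = -1.256382 + √(16900.0 − 2913.6320) = -1.256382 + 118.263976 = 117.007594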